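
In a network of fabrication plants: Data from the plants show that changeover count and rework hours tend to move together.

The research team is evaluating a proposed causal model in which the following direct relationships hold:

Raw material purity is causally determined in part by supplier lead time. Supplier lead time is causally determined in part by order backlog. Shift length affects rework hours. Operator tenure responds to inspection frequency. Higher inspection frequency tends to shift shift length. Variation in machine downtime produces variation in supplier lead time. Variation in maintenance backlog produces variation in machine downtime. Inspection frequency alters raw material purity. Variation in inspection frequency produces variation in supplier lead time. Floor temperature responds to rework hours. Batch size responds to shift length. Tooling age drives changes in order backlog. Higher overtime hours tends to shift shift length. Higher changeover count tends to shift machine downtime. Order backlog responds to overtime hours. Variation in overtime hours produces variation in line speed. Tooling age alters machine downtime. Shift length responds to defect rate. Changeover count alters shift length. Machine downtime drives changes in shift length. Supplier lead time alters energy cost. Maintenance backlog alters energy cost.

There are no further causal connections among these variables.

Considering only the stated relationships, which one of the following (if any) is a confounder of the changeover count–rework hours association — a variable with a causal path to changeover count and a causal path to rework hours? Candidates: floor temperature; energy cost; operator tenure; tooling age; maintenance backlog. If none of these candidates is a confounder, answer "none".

none

None of the listed candidates has causal paths to both changeover count and rework hours in the stated relationships, so none is a common cause.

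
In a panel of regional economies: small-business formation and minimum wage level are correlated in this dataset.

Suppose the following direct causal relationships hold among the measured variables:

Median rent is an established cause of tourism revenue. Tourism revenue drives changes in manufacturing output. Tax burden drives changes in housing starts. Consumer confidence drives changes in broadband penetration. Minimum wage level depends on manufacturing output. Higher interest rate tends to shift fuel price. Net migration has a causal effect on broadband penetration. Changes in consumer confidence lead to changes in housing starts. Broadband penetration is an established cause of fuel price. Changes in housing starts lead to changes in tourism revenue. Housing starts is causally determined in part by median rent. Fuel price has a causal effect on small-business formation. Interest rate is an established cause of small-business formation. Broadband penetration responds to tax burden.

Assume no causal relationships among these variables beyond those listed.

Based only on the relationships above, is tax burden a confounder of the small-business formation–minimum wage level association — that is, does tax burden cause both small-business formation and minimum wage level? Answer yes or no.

Tax burden has a causal path to small-business formation (tax burden → broadband penetration → fuel price → small-business formation) and to minimum wage level (tax burden → housing starts → tourism revenue → manufacturing output → minimum wage level), so it is a common cause of both — a confounder.

yes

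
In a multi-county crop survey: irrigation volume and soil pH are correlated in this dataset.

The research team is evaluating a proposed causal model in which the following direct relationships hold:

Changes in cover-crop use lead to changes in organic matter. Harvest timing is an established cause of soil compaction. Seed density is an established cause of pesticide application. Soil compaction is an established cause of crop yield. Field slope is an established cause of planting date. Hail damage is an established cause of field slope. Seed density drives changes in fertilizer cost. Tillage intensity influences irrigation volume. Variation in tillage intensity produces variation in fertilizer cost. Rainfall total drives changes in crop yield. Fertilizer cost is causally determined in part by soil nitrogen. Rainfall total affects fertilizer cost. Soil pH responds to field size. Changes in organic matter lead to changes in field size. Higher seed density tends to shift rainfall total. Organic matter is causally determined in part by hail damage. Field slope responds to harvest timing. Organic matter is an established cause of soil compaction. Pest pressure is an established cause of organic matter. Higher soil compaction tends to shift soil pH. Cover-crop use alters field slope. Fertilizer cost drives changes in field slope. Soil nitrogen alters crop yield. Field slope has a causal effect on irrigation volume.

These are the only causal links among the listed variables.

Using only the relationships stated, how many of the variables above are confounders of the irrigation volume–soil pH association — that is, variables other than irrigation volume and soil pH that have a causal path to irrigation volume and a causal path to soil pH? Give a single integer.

3

The common causes are: cover-crop use (to irrigation volume via cover-crop use → field slope → irrigation volume; to soil pH via cover-crop use → organic matter → soil compaction → soil pH); hail damage (to irrigation volume via hail damage → field slope → irrigation volume; to soil pH via hail damage → organic matter → soil compaction → soil pH); harvest timing (to irrigation volume via harvest timing → field slope → irrigation volume; to soil pH via harvest timing → soil compaction → soil pH).
Every other variable lacks a causal path to at least one of irrigation volume and soil pH.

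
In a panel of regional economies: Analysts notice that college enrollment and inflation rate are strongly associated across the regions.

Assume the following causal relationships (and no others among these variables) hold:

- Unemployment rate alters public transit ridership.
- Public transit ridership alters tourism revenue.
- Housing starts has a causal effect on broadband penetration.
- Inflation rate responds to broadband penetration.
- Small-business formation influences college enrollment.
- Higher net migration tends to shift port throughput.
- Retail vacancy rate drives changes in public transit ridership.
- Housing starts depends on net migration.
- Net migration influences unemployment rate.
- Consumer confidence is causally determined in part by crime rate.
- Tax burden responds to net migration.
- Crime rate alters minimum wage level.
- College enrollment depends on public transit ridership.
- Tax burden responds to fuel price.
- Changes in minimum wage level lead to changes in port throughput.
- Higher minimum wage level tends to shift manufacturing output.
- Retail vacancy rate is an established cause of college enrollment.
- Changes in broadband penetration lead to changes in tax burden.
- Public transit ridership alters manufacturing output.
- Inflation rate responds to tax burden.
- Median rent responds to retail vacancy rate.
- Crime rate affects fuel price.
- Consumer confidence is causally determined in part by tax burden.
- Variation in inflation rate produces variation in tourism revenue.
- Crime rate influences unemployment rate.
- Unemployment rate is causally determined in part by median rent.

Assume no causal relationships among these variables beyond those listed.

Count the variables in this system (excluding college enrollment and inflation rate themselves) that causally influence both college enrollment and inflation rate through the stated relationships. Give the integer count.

2

The common causes are: crime rate (to college enrollment via crime rate → unemployment rate → public transit ridership → college enrollment; to inflation rate via crime rate → fuel price → tax burden → inflation rate); net migration (to college enrollment via net migration → unemployment rate → public transit ridership → college enrollment; to inflation rate via net migration → tax burden → inflation rate).
Every other variable lacks a causal path to at least one of college enrollment and inflation rate.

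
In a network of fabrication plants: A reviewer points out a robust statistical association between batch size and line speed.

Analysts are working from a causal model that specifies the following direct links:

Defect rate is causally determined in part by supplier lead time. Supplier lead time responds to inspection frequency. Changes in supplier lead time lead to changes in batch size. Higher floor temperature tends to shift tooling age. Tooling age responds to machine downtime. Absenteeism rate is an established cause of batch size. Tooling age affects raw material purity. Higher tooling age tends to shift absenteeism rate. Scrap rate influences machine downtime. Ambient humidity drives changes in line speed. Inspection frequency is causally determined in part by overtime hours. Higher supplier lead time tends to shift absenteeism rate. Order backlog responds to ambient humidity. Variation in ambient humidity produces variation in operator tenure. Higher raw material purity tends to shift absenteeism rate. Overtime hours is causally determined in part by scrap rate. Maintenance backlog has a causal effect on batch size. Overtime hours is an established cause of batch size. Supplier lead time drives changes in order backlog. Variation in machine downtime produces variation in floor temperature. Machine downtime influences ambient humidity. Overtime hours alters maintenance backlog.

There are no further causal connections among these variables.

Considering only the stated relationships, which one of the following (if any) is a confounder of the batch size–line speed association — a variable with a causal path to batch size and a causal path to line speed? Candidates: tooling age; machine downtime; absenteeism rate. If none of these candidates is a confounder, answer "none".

Machine downtime causes batch size (machine downtime → tooling age → absenteeism rate → batch size) and also causes line speed (machine downtime → ambient humidity → line speed); it is a common cause of both.
Each of the other candidates lacks a causal path to at least one of batch size and line speed, so they do not confound the relationship.

machine downtime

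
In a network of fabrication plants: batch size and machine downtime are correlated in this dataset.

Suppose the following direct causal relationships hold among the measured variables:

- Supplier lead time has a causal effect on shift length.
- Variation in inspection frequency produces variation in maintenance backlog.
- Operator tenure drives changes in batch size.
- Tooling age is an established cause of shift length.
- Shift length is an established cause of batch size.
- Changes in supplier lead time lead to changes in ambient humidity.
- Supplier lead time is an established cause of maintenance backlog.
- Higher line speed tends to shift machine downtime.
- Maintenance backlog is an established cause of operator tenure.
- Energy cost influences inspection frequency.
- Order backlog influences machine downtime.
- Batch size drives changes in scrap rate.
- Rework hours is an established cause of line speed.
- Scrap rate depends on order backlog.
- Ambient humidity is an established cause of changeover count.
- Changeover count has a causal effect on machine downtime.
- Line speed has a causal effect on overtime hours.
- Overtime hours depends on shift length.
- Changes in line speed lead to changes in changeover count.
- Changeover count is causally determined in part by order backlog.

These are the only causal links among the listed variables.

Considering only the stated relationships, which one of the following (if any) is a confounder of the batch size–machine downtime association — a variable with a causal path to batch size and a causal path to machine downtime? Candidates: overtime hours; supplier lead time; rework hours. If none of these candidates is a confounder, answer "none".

supplier lead time

Supplier lead time causes batch size (supplier lead time → shift length → batch size) and also causes machine downtime (supplier lead time → ambient humidity → changeover count → machine downtime); it is a common cause of both.
Each of the other candidates lacks a causal path to at least one of batch size and machine downtime, so they do not confound the relationship.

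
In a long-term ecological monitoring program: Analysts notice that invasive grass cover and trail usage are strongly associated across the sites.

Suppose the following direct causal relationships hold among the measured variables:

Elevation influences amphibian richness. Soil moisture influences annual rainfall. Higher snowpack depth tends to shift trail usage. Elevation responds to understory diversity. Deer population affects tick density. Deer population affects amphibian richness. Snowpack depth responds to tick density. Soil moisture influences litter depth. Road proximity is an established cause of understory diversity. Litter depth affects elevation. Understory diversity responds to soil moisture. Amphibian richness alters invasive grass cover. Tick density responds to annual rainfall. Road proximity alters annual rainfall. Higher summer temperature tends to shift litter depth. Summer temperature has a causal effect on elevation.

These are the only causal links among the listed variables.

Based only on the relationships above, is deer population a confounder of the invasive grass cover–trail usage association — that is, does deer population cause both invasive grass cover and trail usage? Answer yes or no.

Deer population has a causal path to invasive grass cover (deer population → amphibian richness → invasive grass cover) and to trail usage (deer population → tick density → snowpack depth → trail usage), so it is a common cause of both — a confounder.

yes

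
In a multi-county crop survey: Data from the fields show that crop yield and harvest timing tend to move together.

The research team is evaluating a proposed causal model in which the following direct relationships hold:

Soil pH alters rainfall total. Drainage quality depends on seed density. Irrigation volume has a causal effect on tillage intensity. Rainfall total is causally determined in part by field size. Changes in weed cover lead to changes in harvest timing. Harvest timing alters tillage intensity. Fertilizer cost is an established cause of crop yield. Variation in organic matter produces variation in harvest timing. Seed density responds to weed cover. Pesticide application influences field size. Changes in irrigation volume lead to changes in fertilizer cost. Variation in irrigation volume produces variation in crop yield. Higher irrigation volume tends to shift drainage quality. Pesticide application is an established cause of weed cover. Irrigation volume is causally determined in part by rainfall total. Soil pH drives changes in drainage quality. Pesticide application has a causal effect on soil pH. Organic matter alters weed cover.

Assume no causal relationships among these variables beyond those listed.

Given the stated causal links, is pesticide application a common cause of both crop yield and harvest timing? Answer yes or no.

Pesticide application has a causal path to crop yield (pesticide application → field size → rainfall total → irrigation volume → crop yield) and to harvest timing (pesticide application → weed cover → harvest timing), so it is a common cause of both — a confounder.

yes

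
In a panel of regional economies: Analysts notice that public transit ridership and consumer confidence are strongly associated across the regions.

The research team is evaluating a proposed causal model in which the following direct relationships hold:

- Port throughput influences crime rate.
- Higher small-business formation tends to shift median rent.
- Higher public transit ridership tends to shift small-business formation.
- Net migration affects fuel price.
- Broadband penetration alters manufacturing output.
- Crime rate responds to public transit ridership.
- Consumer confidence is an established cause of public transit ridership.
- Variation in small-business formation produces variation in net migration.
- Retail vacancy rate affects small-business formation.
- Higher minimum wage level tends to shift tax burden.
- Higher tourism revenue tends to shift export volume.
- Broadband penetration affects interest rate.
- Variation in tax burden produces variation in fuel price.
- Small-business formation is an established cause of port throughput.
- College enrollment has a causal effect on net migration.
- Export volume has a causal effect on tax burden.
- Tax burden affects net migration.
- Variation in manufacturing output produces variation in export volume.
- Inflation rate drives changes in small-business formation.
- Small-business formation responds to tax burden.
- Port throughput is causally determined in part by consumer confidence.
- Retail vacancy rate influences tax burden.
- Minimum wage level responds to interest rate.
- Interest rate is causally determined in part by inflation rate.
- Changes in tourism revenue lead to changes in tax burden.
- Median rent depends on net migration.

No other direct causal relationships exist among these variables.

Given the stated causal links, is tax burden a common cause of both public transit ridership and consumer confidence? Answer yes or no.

no

Tax burden has no stated causal path to either public transit ridership or consumer confidence. A confounder must cause both variables, so tax burden does not qualify.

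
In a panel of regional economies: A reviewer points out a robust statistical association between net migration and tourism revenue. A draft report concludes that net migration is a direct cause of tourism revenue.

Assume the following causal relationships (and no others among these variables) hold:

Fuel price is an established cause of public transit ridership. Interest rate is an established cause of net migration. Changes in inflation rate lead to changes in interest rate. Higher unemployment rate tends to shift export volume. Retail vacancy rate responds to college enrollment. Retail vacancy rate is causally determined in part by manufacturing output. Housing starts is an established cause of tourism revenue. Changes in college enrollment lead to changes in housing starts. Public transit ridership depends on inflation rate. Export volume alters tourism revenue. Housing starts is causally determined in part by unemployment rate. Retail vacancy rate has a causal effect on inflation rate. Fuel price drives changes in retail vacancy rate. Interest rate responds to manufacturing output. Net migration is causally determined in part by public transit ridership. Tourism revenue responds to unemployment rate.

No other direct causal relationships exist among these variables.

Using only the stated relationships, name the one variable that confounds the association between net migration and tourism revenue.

College enrollment has a causal path to net migration (college enrollment → retail vacancy rate → inflation rate → public transit ridership → net migration) and a separate causal path to tourism revenue (college enrollment → housing starts → tourism revenue), so it is a common cause of both.
No stated relationship gives net migration a causal route to tourism revenue, so the correlation is explained by the shared upstream cause rather than a direct effect.

college enrollment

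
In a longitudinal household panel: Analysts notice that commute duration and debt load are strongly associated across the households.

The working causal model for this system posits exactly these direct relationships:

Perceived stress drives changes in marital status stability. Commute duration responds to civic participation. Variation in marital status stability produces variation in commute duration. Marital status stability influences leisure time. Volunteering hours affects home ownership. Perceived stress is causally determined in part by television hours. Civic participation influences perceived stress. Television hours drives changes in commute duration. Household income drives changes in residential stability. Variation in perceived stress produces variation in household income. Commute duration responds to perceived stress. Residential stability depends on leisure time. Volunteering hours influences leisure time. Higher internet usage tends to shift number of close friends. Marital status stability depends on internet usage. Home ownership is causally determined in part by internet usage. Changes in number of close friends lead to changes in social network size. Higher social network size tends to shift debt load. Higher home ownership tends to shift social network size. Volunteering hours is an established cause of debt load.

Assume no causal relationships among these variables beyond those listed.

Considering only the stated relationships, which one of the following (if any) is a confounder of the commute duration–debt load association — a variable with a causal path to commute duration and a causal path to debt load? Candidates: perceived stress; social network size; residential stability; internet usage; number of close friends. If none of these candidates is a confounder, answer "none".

Internet usage causes commute duration (internet usage → marital status stability → commute duration) and also causes debt load (internet usage → number of close friends → social network size → debt load); it is a common cause of both.
Each of the other candidates lacks a causal path to at least one of commute duration and debt load, so they do not confound the relationship.

internet usage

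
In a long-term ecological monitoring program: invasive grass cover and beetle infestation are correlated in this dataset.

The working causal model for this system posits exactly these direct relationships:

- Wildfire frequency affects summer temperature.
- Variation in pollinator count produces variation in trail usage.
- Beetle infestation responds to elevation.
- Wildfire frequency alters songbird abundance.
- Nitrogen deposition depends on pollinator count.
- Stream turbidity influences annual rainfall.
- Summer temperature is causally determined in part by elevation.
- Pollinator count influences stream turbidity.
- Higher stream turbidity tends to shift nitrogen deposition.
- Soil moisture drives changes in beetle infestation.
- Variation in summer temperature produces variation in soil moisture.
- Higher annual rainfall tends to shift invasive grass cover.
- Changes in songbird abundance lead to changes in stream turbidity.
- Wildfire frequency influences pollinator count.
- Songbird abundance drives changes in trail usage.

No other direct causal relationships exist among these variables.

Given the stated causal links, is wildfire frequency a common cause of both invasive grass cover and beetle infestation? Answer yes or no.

Wildfire frequency has a causal path to invasive grass cover (wildfire frequency → songbird abundance → stream turbidity → annual rainfall → invasive grass cover) and to beetle infestation (wildfire frequency → summer temperature → soil moisture → beetle infestation), so it is a common cause of both — a confounder.

yes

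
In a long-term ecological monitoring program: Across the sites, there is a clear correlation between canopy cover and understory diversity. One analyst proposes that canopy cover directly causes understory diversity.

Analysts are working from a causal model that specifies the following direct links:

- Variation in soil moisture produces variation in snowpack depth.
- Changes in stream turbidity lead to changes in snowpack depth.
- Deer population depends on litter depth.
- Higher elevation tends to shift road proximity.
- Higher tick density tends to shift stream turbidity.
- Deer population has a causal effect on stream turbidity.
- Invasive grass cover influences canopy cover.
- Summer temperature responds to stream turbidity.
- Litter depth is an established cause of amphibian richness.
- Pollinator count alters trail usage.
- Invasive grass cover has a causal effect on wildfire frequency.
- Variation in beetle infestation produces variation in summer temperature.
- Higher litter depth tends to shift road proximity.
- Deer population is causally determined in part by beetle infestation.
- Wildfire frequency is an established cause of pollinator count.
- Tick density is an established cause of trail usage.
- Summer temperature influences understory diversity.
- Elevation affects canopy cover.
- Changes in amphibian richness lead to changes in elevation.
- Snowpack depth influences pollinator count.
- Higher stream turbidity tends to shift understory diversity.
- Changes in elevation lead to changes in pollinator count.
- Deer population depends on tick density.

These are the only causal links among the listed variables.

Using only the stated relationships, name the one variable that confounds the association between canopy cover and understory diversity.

Litter depth has a causal path to canopy cover (litter depth → amphibian richness → elevation → canopy cover) and a separate causal path to understory diversity (litter depth → deer population → stream turbidity → understory diversity), so it is a common cause of both.
No stated relationship gives canopy cover a causal route to understory diversity, so the correlation is explained by the shared upstream cause rather than a direct effect.

litter depth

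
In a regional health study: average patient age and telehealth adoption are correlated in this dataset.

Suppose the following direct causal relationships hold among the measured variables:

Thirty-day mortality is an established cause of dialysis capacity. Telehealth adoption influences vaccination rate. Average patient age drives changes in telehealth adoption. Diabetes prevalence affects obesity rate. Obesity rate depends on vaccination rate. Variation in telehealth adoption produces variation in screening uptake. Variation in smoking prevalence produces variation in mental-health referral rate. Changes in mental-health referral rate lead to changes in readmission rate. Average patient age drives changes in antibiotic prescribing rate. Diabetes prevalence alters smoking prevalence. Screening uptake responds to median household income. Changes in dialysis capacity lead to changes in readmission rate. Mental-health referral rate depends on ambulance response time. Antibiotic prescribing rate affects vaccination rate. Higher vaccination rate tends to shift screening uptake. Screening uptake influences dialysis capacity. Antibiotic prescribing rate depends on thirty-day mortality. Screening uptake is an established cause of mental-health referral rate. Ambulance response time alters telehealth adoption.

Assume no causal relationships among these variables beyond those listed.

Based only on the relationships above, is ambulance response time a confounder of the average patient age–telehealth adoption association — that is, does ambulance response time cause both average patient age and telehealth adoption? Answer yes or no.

Ambulance response time has no stated causal path to average patient age. A confounder must cause both variables, so ambulance response time does not qualify.

no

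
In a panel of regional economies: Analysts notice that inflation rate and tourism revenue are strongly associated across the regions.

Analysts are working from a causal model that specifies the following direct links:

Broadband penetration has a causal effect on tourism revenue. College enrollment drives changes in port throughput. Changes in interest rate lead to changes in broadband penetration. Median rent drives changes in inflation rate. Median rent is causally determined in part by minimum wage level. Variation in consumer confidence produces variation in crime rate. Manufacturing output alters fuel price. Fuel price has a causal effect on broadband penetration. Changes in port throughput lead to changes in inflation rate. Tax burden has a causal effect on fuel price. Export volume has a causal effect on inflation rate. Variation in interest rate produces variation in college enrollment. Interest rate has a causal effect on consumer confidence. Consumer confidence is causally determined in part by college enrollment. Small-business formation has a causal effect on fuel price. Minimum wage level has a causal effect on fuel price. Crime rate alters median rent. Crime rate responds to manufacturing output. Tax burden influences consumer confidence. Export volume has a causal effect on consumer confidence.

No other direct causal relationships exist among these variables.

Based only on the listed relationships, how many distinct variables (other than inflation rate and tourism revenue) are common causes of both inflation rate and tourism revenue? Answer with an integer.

The common causes are: interest rate (to inflation rate via interest rate → college enrollment → port throughput → inflation rate; to tourism revenue via interest rate → broadband penetration → tourism revenue); manufacturing output (to inflation rate via manufacturing output → crime rate → median rent → inflation rate; to tourism revenue via manufacturing output → fuel price → broadband penetration → tourism revenue); minimum wage level (to inflation rate via minimum wage level → median rent → inflation rate; to tourism revenue via minimum wage level → fuel price → broadband penetration → tourism revenue); tax burden (to inflation rate via tax burden → consumer confidence → crime rate → median rent → inflation rate; to tourism revenue via tax burden → fuel price → broadband penetration → tourism revenue).
Every other variable lacks a causal path to at least one of inflation rate and tourism revenue.

4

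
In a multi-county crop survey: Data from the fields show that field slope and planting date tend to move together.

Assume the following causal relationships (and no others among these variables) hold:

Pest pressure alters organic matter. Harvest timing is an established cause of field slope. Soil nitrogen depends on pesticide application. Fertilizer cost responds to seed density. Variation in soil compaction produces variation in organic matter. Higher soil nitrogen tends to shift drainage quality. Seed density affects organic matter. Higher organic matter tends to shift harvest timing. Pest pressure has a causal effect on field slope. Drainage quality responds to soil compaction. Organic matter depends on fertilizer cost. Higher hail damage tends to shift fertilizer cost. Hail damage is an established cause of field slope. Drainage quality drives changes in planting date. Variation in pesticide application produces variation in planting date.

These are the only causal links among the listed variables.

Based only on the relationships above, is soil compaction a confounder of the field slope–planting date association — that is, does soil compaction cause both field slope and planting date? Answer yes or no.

yes

Soil compaction has a causal path to field slope (soil compaction → organic matter → harvest timing → field slope) and to planting date (soil compaction → drainage quality → planting date), so it is a common cause of both — a confounder.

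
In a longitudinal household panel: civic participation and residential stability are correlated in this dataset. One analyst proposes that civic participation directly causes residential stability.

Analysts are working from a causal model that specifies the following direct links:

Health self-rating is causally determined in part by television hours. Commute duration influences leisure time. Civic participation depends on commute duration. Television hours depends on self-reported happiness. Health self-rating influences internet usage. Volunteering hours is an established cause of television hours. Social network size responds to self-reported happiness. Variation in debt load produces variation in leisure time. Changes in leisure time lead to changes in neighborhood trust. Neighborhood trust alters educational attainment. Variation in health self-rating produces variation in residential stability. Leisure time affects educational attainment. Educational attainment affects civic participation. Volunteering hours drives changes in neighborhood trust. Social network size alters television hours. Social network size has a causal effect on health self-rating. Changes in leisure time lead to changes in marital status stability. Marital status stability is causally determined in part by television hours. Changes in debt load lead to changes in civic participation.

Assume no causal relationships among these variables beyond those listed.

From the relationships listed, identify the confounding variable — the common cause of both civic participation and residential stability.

Volunteering hours has a causal path to civic participation (volunteering hours → neighborhood trust → educational attainment → civic participation) and a separate causal path to residential stability (volunteering hours → television hours → health self-rating → residential stability), so it is a common cause of both.
No stated relationship gives civic participation a causal route to residential stability, so the correlation is explained by the shared upstream cause rather than a direct effect.

volunteering hours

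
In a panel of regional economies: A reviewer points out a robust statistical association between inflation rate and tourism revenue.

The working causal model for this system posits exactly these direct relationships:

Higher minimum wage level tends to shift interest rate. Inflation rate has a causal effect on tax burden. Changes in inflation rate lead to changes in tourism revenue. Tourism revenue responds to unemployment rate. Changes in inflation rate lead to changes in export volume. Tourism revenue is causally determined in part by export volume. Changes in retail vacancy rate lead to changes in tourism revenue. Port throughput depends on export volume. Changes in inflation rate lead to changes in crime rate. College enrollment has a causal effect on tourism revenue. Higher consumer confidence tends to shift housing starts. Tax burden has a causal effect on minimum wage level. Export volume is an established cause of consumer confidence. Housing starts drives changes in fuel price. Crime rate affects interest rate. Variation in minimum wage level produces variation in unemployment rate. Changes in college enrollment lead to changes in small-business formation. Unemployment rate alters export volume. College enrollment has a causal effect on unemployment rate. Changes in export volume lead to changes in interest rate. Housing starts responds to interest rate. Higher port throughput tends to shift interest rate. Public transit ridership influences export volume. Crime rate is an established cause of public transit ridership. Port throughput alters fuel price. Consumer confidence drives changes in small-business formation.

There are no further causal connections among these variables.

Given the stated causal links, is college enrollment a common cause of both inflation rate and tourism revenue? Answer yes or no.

no

College enrollment has no stated causal path to inflation rate. A confounder must cause both variables, so college enrollment does not qualify.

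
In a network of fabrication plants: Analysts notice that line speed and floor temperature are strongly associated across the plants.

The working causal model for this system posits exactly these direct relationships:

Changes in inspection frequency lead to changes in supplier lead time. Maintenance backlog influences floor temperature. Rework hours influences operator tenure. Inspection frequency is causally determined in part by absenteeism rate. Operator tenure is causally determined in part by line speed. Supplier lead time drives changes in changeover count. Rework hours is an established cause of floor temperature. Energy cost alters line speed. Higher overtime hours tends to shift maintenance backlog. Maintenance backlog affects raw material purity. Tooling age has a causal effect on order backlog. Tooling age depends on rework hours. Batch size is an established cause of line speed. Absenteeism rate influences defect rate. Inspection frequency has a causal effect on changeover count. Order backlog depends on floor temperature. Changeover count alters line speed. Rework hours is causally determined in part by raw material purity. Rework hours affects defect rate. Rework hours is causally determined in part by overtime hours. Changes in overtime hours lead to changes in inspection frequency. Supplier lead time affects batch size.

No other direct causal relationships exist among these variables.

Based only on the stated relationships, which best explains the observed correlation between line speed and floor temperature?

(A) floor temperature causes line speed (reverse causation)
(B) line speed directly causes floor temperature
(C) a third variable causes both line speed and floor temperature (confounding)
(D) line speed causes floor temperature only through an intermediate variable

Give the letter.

C

Overtime hours causes line speed (overtime hours → inspection frequency → changeover count → line speed) and floor temperature (overtime hours → rework hours → floor temperature) — a common cause creating the correlation.
There is no stated path from line speed to floor temperature or from floor temperature to line speed, so neither direct nor reverse causation applies.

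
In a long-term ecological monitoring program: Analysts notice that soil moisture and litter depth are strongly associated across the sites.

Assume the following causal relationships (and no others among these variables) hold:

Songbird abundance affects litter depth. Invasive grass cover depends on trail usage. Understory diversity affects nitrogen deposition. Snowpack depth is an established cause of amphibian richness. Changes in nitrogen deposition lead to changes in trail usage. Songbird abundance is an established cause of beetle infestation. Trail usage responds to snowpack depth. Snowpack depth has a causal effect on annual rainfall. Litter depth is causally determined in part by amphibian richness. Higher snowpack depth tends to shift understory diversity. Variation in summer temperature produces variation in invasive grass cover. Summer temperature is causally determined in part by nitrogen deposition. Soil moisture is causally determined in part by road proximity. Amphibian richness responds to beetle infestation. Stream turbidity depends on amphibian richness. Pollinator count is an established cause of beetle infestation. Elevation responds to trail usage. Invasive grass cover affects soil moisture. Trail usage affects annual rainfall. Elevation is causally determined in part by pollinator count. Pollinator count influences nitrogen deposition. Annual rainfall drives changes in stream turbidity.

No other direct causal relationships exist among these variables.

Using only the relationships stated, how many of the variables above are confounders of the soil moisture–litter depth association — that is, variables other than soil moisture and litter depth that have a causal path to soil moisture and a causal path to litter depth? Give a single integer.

The common causes are: pollinator count (to soil moisture via pollinator count → nitrogen deposition → trail usage → invasive grass cover → soil moisture; to litter depth via pollinator count → beetle infestation → amphibian richness → litter depth); snowpack depth (to soil moisture via snowpack depth → trail usage → invasive grass cover → soil moisture; to litter depth via snowpack depth → amphibian richness → litter depth).
Every other variable lacks a causal path to at least one of soil moisture and litter depth.

2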